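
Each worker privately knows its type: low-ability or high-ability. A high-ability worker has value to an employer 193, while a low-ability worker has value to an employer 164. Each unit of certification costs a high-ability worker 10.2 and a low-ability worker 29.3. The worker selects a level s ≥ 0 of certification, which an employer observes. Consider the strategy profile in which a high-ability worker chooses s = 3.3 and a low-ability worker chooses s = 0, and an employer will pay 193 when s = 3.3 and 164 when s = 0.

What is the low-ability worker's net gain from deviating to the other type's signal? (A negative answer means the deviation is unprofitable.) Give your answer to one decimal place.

-67.7

Playing s = 0 the low-ability worker receives 164.
Deviating to s = 3.3 brings payment 193 at cost 29.3 × 3.3 = 96.69, netting 96.31.
Gain from deviating: 96.31 − 164 = -67.69, i.e. -67.7 to one decimal place.
The gain is negative, so the low-ability type's incentive-compatibility constraint is satisfied.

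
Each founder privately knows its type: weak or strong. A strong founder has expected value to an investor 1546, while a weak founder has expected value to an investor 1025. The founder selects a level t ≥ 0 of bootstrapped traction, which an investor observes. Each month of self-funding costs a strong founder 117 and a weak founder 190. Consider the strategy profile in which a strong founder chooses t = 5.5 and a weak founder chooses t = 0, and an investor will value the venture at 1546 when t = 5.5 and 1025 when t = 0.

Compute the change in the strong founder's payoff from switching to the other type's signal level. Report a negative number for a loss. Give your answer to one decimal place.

122.5

Playing t = 5.5 the strong founder receives 1546 − 117 × 5.5 = 902.5.
Deviating to t = 0 yields 1025 instead.
Gain from deviating: 1025 − 902.5 = 122.5.
The gain is positive, so the strong type's incentive-compatibility constraint is violated — this profile is not a separating equilibrium.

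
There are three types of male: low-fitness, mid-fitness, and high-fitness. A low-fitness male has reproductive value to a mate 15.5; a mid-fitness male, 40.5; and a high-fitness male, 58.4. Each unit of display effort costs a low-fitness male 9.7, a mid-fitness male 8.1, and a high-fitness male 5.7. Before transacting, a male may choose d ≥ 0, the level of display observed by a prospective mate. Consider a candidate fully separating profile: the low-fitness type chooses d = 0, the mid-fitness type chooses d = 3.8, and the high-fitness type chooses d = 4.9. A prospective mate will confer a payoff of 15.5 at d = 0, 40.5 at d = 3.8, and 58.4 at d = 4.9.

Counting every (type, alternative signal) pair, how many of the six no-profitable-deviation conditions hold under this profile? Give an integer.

4

Mid-fitness (own payoff 40.5 − 8.1×3.8 = 9.72): to d=0 gives 15.5 → profitable ✗; to d=4.9 gives 58.4 − 8.1×4.9 = 18.71 → profitable ✗.
Low-fitness (own payoff 15.5): to d=3.8 gives 40.5 − 9.7×3.8 = 3.64 → no gain ✓; to d=4.9 gives 58.4 − 9.7×4.9 = 10.87 → no gain ✓.
High-fitness (own payoff 58.4 − 5.7×4.9 = 30.47): to d=0 gives 15.5 → no gain ✓; to d=3.8 gives 40.5 − 5.7×3.8 = 18.84 → no gain ✓.
4 of the 6 constraints hold; not an equilibrium.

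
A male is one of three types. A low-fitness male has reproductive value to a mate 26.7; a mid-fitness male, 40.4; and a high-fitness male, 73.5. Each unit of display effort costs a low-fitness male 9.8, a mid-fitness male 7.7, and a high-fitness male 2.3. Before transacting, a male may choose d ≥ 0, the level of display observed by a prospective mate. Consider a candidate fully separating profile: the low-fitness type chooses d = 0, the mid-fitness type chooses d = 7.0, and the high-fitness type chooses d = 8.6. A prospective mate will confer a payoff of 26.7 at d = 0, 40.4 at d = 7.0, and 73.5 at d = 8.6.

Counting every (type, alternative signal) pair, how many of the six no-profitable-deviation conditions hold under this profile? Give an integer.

High-fitness (own payoff 73.5 − 2.3×8.6 = 53.72): to d=0 gives 26.7 → no gain ✓; to d=7.0 gives 40.4 − 2.3×7.0 = 24.3 → no gain ✓.
Mid-fitness (own payoff 40.4 − 7.7×7.0 = -13.5): to d=0 gives 26.7 → profitable ✗; to d=8.6 gives 73.5 − 7.7×8.6 = 7.28 → profitable ✗.
Low-fitness (own payoff 26.7): to d=7.0 gives 40.4 − 9.8×7.0 = -28.2 → no gain ✓; to d=8.6 gives 73.5 − 9.8×8.6 = -10.78 → no gain ✓.
4 of the 6 constraints hold; not an equilibrium.

4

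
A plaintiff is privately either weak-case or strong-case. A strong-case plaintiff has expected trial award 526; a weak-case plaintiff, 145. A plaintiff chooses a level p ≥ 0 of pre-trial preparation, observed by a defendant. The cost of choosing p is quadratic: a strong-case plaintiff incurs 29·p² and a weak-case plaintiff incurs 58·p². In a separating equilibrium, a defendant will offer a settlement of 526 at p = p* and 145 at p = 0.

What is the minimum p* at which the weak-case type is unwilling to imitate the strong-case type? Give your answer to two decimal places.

2.56

The weak-case type at p = 0 receives 145; imitating at p* yields 526 − 58·p*².
Indifference: 145 = 526 − 58·p*², so p*² = (526 − 145) / 58 ≈ 6.5690.
p* = √6.5690 ≈ 2.56.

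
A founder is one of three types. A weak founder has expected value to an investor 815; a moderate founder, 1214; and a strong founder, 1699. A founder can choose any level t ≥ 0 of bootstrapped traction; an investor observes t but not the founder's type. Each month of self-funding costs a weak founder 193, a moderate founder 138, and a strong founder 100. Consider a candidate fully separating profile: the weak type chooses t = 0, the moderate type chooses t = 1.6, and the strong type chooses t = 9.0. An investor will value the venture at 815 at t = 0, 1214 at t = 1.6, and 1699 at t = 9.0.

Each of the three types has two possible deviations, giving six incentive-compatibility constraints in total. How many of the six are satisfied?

3

Strong (own payoff 1699 − 100×9.0 = 799): to t=0 gives 815 → profitable ✗; to t=1.6 gives 1214 − 100×1.6 = 1054 → profitable ✗.
Weak (own payoff 815): to t=1.6 gives 1214 − 193×1.6 = 905.2 → profitable ✗; to t=9.0 gives 1699 − 193×9.0 = -38 → no gain ✓.
Moderate (own payoff 1214 − 138×1.6 = 993.2): to t=0 gives 815 → no gain ✓; to t=9.0 gives 1699 − 138×9.0 = 457 → no gain ✓.
3 of the 6 constraints hold; not an equilibrium.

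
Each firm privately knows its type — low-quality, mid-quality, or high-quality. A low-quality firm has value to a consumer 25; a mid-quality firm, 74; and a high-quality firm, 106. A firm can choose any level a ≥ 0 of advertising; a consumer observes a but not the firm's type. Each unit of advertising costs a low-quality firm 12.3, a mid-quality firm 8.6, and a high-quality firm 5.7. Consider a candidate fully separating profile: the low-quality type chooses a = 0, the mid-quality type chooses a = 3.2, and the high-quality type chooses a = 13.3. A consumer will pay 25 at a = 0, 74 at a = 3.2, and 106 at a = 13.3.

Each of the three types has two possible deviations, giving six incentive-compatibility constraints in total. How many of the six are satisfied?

Mid-quality (own payoff 74 − 8.6×3.2 = 46.48): to a=0 gives 25 → no gain ✓; to a=13.3 gives 106 − 8.6×13.3 = -8.38 → no gain ✓.
Low-quality (own payoff 25): to a=3.2 gives 74 − 12.3×3.2 = 34.64 → profitable ✗; to a=13.3 gives 106 − 12.3×13.3 = -57.59 → no gain ✓.
High-quality (own payoff 106 − 5.7×13.3 = 30.19): to a=0 gives 25 → no gain ✓; to a=3.2 gives 74 − 5.7×3.2 = 55.76 → profitable ✗.
4 of the 6 constraints hold; not an equilibrium.

4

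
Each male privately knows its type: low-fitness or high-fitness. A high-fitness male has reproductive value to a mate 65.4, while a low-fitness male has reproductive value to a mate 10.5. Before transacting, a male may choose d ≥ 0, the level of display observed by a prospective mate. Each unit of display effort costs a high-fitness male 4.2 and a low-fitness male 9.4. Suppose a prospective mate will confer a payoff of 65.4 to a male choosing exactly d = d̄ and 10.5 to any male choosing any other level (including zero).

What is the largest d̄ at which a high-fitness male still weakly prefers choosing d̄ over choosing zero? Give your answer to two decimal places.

13.07

Choosing d̄ yields the high-fitness type 65.4 − 4.2·d̄; choosing zero yields 10.5.
The high-fitness type is indifferent at 65.4 − 4.2·d̄ = 10.5, i.e. d̄ = (65.4 − 10.5) / 4.2 ≈ 13.07.
For any d̄ above 13.07 the high-fitness type would rather pool at zero, so separation collapses.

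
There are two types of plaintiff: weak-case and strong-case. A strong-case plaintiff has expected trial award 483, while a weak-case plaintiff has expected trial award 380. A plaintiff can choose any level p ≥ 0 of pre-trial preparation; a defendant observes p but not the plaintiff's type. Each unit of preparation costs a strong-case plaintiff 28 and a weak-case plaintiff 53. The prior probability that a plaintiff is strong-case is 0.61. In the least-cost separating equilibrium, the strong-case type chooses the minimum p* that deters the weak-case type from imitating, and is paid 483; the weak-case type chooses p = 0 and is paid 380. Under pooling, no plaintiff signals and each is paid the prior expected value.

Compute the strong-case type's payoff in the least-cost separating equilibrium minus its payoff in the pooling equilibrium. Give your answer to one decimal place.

-14.2

Least-cost separating signal: p* solves 380 = 483 − 53·p*, so p* = (483 − 380)/53 ≈ 1.9434.
Strong-case type's separating payoff: 483 − 28 × p* = 483 − 28 × (483 − 380)/53 = 483 − 2884/53 ≈ 428.585.
Pooling payoff: 0.61 × 483 + 0.39 × 380 = 442.83.
Difference: 428.585 − 442.83 = -14.245, i.e. -14.2 to one decimal place.
The strong-case type would prefer the pooling outcome.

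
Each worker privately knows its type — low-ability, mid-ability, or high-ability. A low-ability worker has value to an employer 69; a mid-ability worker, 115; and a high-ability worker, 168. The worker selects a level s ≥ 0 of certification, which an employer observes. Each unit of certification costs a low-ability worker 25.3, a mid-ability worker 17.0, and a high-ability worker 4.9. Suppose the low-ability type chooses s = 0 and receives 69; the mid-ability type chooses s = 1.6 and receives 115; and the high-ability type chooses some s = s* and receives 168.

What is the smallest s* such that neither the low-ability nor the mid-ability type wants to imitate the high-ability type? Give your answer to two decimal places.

Low-ability type (on-path payoff 69) won't mimic when 69 ≥ 168 − 25.3·s*, i.e. s* ≥ 3.91.
Mid-ability type (on-path payoff 115 − 17.0×1.6 = 87.8) won't mimic when 87.8 ≥ 168 − 17.0·s*, i.e. s* ≥ 4.72.
Both must hold, so s* = max(3.91, 4.72) = 4.72. The mid-ability type's constraint binds.

4.72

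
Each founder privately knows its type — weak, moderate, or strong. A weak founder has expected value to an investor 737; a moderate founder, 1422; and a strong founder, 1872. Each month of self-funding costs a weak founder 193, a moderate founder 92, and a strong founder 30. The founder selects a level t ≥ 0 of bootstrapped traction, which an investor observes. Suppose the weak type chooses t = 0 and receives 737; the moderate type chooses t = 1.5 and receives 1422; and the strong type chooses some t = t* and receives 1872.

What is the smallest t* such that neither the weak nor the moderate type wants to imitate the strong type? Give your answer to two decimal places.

6.39

Moderate type (on-path payoff 1422 − 92×1.5 = 1284) won't mimic when 1284 ≥ 1872 − 92·t*, i.e. t* ≥ 6.39.
Weak type (on-path payoff 737) won't mimic when 737 ≥ 1872 − 193·t*, i.e. t* ≥ 5.88.
Both must hold, so t* = max(5.88, 6.39) = 6.39. The moderate type's constraint binds.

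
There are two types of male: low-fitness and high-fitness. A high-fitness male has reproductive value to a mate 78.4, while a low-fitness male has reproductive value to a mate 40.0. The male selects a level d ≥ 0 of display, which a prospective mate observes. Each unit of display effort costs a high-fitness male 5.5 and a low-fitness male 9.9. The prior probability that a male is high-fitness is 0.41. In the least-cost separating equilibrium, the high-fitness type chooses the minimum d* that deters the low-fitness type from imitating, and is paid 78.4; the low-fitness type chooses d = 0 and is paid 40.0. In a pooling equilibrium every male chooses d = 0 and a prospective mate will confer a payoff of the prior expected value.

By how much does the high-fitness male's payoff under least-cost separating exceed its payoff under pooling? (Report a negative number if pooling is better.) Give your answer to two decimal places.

1.32

Least-cost separating signal: d* solves 40.0 = 78.4 − 9.9·d*, so d* = (78.4 − 40.0)/9.9 ≈ 3.8788.
High-fitness type's separating payoff: 78.4 − 5.5 × d* = 78.4 − 5.5 × (78.4 − 40.0)/9.9 = 78.4 − 211.2/9.9 ≈ 57.0667.
Pooling payoff: 0.41 × 78.4 + 0.59 × 40.0 = 55.744.
Difference: 57.0667 − 55.744 = 1.3227, i.e. 1.32 to two decimal places.
The high-fitness type prefers to separate.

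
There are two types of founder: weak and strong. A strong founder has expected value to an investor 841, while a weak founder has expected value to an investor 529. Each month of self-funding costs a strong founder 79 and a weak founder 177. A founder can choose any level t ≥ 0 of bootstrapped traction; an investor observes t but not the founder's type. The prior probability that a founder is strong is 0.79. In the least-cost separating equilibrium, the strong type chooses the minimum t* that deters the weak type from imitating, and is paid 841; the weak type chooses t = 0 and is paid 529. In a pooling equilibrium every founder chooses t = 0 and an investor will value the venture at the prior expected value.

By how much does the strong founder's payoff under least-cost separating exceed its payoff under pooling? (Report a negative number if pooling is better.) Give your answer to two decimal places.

Least-cost separating signal: t* solves 529 = 841 − 177·t*, so t* = (841 − 529)/177 ≈ 1.7627.
Strong type's separating payoff: 841 − 79 × t* = 841 − 79 × (841 − 529)/177 = 841 − 24648/177 ≈ 701.7458.
Pooling payoff: 0.79 × 841 + 0.21 × 529 = 775.48.
Difference: 701.7458 − 775.48 = -73.7342, i.e. -73.73 to two decimal places.
The strong type would prefer the pooling outcome.

-73.73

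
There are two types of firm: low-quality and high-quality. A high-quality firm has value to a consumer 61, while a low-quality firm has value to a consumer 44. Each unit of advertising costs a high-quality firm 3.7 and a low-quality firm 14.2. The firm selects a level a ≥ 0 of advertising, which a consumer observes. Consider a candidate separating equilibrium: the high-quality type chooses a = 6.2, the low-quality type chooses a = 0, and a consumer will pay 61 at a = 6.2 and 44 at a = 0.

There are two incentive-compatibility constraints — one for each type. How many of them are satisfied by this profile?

High-quality type: signal → 61 − 3.7 × 6.2 = 38.06; deviate to 0 → 44. IC fails (38.06 < 44).
Low-quality type: stay at 0 → 44; mimic → 61 − 14.2 × 6.2 = -27.04. IC holds (44 ≥ -27.04).
1 of 2 constraints hold, so this profile is not an equilibrium.

1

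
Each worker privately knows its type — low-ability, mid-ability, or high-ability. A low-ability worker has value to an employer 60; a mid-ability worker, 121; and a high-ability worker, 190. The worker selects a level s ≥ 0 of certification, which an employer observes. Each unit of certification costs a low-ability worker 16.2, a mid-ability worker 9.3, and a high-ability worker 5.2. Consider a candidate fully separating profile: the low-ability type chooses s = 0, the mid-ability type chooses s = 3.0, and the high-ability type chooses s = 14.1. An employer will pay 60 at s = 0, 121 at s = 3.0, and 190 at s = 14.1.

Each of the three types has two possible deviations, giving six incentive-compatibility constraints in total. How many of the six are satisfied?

5

Low-ability (own payoff 60): to s=3.0 gives 121 − 16.2×3.0 = 72.4 → profitable ✗; to s=14.1 gives 190 − 16.2×14.1 = -38.42 → no gain ✓.
Mid-ability (own payoff 121 − 9.3×3.0 = 93.1): to s=0 gives 60 → no gain ✓; to s=14.1 gives 190 − 9.3×14.1 = 58.87 → no gain ✓.
High-ability (own payoff 190 − 5.2×14.1 = 116.68): to s=0 gives 60 → no gain ✓; to s=3.0 gives 121 − 5.2×3.0 = 105.4 → no gain ✓.
5 of the 6 constraints hold; not an equilibrium.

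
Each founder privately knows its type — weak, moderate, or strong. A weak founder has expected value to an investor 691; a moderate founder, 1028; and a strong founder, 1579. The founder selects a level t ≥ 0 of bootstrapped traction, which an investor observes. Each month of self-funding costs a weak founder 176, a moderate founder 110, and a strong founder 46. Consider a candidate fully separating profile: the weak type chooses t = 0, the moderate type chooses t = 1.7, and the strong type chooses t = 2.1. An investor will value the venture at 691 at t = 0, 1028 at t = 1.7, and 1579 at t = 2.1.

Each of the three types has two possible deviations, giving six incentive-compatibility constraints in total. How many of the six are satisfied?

3

Weak (own payoff 691): to t=1.7 gives 1028 − 176×1.7 = 728.8 → profitable ✗; to t=2.1 gives 1579 − 176×2.1 = 1209.4 → profitable ✗.
Strong (own payoff 1579 − 46×2.1 = 1482.4): to t=0 gives 691 → no gain ✓; to t=1.7 gives 1028 − 46×1.7 = 949.8 → no gain ✓.
Moderate (own payoff 1028 − 110×1.7 = 841): to t=0 gives 691 → no gain ✓; to t=2.1 gives 1579 − 110×2.1 = 1348 → profitable ✗.
3 of the 6 constraints hold; not an equilibrium.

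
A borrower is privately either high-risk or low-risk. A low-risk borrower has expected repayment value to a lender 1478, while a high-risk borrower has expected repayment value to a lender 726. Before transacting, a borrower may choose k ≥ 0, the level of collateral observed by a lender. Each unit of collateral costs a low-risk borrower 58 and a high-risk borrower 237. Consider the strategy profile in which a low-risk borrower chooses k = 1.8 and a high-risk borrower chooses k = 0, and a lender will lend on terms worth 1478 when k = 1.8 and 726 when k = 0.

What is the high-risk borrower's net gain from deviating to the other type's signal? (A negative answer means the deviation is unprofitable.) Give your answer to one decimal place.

Playing k = 0 the high-risk borrower receives 726.
Deviating to k = 1.8 brings payment 1478 at cost 237 × 1.8 = 426.6, netting 1051.4.
Gain from deviating: 1051.4 − 726 = 325.4.
The gain is positive, so the high-risk type's incentive-compatibility constraint is violated — this profile is not a separating equilibrium.

325.4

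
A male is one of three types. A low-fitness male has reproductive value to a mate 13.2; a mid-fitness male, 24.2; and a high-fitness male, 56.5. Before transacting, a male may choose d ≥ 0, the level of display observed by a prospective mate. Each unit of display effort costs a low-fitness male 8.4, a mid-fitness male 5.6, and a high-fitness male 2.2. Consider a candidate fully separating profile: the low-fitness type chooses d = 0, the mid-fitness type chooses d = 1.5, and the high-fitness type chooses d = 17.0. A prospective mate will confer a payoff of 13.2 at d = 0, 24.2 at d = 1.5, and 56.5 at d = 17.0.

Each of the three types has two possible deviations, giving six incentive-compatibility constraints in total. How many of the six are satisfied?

Low-fitness (own payoff 13.2): to d=1.5 gives 24.2 − 8.4×1.5 = 11.6 → no gain ✓; to d=17.0 gives 56.5 − 8.4×17.0 = -86.3 → no gain ✓.
High-fitness (own payoff 56.5 − 2.2×17.0 = 19.1): to d=0 gives 13.2 → no gain ✓; to d=1.5 gives 24.2 − 2.2×1.5 = 20.9 → profitable ✗.
Mid-fitness (own payoff 24.2 − 5.6×1.5 = 15.8): to d=0 gives 13.2 → no gain ✓; to d=17.0 gives 56.5 − 5.6×17.0 = -38.7 → no gain ✓.
5 of the 6 constraints hold; not an equilibrium.

5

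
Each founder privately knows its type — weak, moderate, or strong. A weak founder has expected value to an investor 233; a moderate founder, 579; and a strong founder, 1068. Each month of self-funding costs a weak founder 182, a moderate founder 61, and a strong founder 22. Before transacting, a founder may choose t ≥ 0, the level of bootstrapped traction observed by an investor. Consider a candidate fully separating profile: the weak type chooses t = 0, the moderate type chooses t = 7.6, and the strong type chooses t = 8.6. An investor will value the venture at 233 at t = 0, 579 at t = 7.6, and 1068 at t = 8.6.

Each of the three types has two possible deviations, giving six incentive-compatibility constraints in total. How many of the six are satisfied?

4

Weak (own payoff 233): to t=7.6 gives 579 − 182×7.6 = -804.2 → no gain ✓; to t=8.6 gives 1068 − 182×8.6 = -497.2 → no gain ✓.
Moderate (own payoff 579 − 61×7.6 = 115.4): to t=0 gives 233 → profitable ✗; to t=8.6 gives 1068 − 61×8.6 = 543.4 → profitable ✗.
Strong (own payoff 1068 − 22×8.6 = 878.8): to t=0 gives 233 → no gain ✓; to t=7.6 gives 579 − 22×7.6 = 411.8 → no gain ✓.
4 of the 6 constraints hold; not an equilibrium.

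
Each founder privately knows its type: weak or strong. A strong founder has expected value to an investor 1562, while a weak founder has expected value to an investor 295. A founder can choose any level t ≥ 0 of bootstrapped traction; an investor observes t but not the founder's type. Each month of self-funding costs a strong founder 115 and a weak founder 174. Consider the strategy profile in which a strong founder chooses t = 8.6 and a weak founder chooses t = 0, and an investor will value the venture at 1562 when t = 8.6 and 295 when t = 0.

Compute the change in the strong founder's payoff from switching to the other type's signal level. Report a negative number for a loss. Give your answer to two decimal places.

-278.00

Playing t = 8.6 the strong founder receives 1562 − 115 × 8.6 = 573.
Deviating to t = 0 yields 295 instead.
Gain from deviating: 295 − 573 = -278.00.
The gain is negative, so the strong type's incentive-compatibility constraint is satisfied.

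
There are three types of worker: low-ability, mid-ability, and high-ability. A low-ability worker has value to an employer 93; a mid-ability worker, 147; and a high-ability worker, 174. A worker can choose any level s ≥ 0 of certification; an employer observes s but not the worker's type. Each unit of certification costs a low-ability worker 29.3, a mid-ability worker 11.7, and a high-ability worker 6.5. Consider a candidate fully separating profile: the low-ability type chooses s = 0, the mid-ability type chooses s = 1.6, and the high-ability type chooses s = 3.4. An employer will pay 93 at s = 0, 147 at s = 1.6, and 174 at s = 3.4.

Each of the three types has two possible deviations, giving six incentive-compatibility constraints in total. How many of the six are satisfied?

Mid-ability (own payoff 147 − 11.7×1.6 = 128.28): to s=0 gives 93 → no gain ✓; to s=3.4 gives 174 − 11.7×3.4 = 134.22 → profitable ✗.
High-ability (own payoff 174 − 6.5×3.4 = 151.9): to s=0 gives 93 → no gain ✓; to s=1.6 gives 147 − 6.5×1.6 = 136.6 → no gain ✓.
Low-ability (own payoff 93): to s=1.6 gives 147 − 29.3×1.6 = 100.12 → profitable ✗; to s=3.4 gives 174 − 29.3×3.4 = 74.38 → no gain ✓.
4 of the 6 constraints hold; not an equilibrium.

4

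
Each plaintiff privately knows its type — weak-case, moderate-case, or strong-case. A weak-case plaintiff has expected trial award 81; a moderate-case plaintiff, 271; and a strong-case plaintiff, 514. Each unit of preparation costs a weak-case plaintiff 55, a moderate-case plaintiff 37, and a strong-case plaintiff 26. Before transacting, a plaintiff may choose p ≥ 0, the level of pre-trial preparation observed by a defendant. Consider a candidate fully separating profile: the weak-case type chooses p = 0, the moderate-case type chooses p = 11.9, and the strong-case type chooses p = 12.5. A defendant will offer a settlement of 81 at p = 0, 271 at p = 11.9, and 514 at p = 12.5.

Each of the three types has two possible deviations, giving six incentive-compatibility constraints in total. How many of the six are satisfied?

Moderate-case (own payoff 271 − 37×11.9 = -169.3): to p=0 gives 81 → profitable ✗; to p=12.5 gives 514 − 37×12.5 = 51.5 → profitable ✗.
Weak-case (own payoff 81): to p=11.9 gives 271 − 55×11.9 = -383.5 → no gain ✓; to p=12.5 gives 514 − 55×12.5 = -173.5 → no gain ✓.
Strong-case (own payoff 514 − 26×12.5 = 189): to p=0 gives 81 → no gain ✓; to p=11.9 gives 271 − 26×11.9 = -38.4 → no gain ✓.
4 of the 6 constraints hold; not an equilibrium.

4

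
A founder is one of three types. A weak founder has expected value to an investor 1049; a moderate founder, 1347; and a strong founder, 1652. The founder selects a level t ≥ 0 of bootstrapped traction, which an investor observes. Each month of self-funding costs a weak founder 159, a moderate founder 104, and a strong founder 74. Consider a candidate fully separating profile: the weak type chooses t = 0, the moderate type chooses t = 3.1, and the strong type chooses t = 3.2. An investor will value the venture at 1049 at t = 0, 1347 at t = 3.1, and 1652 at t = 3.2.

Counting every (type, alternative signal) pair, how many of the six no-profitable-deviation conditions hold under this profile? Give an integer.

3

Strong (own payoff 1652 − 74×3.2 = 1415.2): to t=0 gives 1049 → no gain ✓; to t=3.1 gives 1347 − 74×3.1 = 1117.6 → no gain ✓.
Moderate (own payoff 1347 − 104×3.1 = 1024.6): to t=0 gives 1049 → profitable ✗; to t=3.2 gives 1652 − 104×3.2 = 1319.2 → profitable ✗.
Weak (own payoff 1049): to t=3.1 gives 1347 − 159×3.1 = 854.1 → no gain ✓; to t=3.2 gives 1652 − 159×3.2 = 1143.2 → profitable ✗.
3 of the 6 constraints hold; not an equilibrium.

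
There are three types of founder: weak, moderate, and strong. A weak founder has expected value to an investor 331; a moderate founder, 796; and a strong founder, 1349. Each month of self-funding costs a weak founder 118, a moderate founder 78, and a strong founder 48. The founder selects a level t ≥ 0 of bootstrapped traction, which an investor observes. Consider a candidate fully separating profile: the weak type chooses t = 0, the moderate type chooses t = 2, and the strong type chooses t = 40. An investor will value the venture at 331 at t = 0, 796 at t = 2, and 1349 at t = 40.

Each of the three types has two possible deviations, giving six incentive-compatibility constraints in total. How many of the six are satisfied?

3

Weak (own payoff 331): to t=2 gives 796 − 118×2 = 560 → profitable ✗; to t=40 gives 1349 − 118×40 = -3371 → no gain ✓.
Strong (own payoff 1349 − 48×40 = -571): to t=0 gives 331 → profitable ✗; to t=2 gives 796 − 48×2 = 700 → profitable ✗.
Moderate (own payoff 796 − 78×2 = 640): to t=0 gives 331 → no gain ✓; to t=40 gives 1349 − 78×40 = -1771 → no gain ✓.
3 of the 6 constraints hold; not an equilibrium.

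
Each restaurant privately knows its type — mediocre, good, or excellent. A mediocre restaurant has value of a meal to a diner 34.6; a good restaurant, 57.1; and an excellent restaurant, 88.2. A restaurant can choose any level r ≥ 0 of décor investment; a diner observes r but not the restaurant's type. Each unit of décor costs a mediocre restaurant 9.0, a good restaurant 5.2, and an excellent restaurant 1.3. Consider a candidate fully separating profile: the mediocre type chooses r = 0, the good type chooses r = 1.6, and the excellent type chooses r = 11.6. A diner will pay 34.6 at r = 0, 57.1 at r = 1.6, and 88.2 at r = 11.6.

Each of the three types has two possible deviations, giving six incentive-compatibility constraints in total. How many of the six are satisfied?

Excellent (own payoff 88.2 − 1.3×11.6 = 73.12): to r=0 gives 34.6 → no gain ✓; to r=1.6 gives 57.1 − 1.3×1.6 = 55.02 → no gain ✓.
Good (own payoff 57.1 − 5.2×1.6 = 48.78): to r=0 gives 34.6 → no gain ✓; to r=11.6 gives 88.2 − 5.2×11.6 = 27.88 → no gain ✓.
Mediocre (own payoff 34.6): to r=1.6 gives 57.1 − 9.0×1.6 = 42.7 → profitable ✗; to r=11.6 gives 88.2 − 9.0×11.6 = -16.2 → no gain ✓.
5 of the 6 constraints hold; not an equilibrium.

5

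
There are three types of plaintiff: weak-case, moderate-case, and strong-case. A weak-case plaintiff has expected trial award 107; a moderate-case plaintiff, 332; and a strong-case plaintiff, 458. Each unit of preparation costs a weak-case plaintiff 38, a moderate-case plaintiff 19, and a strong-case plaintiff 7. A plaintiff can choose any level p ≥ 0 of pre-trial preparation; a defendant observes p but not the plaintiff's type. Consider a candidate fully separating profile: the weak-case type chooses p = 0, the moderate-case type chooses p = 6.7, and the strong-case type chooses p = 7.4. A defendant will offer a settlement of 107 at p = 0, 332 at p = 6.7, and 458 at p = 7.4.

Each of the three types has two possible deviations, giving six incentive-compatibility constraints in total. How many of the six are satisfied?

4

Strong-case (own payoff 458 − 7×7.4 = 406.2): to p=0 gives 107 → no gain ✓; to p=6.7 gives 332 − 7×6.7 = 285.1 → no gain ✓.
Moderate-case (own payoff 332 − 19×6.7 = 204.7): to p=0 gives 107 → no gain ✓; to p=7.4 gives 458 − 19×7.4 = 317.4 → profitable ✗.
Weak-case (own payoff 107): to p=6.7 gives 332 − 38×6.7 = 77.4 → no gain ✓; to p=7.4 gives 458 − 38×7.4 = 176.8 → profitable ✗.
4 of the 6 constraints hold; not an equilibrium.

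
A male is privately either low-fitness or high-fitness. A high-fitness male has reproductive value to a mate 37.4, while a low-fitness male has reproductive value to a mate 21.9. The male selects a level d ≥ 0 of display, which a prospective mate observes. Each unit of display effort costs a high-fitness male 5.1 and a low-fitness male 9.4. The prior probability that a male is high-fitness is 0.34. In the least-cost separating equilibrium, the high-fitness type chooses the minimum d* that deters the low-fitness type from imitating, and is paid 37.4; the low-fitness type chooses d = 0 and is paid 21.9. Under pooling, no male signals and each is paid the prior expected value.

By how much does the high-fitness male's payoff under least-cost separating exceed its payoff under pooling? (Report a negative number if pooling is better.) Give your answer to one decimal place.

1.8

Least-cost separating signal: d* solves 21.9 = 37.4 − 9.4·d*, so d* = (37.4 − 21.9)/9.4 ≈ 1.6489.
High-fitness type's separating payoff: 37.4 − 5.1 × d* = 37.4 − 5.1 × (37.4 − 21.9)/9.4 = 37.4 − 79.05/9.4 ≈ 28.990.
Pooling payoff: 0.34 × 37.4 + 0.66 × 21.9 = 27.17.
Difference: 28.990 − 27.17 = 1.82, i.e. 1.8 to one decimal place.
The high-fitness type prefers to separate.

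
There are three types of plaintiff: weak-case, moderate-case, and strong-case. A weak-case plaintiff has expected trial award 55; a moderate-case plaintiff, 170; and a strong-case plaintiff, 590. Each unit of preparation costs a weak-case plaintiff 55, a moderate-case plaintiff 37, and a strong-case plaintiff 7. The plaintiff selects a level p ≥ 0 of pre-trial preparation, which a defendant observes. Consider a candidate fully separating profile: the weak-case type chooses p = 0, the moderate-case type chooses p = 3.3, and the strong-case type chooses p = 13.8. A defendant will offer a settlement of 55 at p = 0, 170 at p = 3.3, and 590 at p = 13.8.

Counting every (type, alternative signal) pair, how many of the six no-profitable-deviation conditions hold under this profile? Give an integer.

Weak-case (own payoff 55): to p=3.3 gives 170 − 55×3.3 = -11.5 → no gain ✓; to p=13.8 gives 590 − 55×13.8 = -169 → no gain ✓.
Moderate-case (own payoff 170 − 37×3.3 = 47.9): to p=0 gives 55 → profitable ✗; to p=13.8 gives 590 − 37×13.8 = 79.4 → profitable ✗.
Strong-case (own payoff 590 − 7×13.8 = 493.4): to p=0 gives 55 → no gain ✓; to p=3.3 gives 170 − 7×3.3 = 146.9 → no gain ✓.
4 of the 6 constraints hold; not an equilibrium.

4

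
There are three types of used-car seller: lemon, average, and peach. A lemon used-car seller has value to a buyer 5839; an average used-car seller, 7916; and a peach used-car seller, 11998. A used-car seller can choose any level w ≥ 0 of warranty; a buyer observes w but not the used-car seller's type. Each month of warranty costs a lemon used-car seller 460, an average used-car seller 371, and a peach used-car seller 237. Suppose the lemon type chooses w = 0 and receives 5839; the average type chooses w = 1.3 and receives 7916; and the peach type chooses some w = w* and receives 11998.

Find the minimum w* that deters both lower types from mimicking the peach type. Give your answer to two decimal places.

13.39

Lemon type (on-path payoff 5839) won't mimic when 5839 ≥ 11998 − 460·w*, i.e. w* ≥ 13.39.
Average type (on-path payoff 7916 − 371×1.3 = 7433.7) won't mimic when 7433.7 ≥ 11998 − 371·w*, i.e. w* ≥ 12.30.
Both must hold, so w* = max(13.39, 12.30) = 13.39. The lemon type's constraint binds.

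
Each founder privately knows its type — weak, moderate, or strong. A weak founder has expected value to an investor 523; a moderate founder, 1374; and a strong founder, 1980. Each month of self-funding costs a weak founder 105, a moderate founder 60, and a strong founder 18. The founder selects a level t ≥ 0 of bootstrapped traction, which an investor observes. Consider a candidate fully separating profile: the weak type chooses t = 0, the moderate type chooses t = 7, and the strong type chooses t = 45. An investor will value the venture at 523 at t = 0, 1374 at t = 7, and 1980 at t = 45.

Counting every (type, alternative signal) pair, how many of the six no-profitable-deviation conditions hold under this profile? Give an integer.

Strong (own payoff 1980 − 18×45 = 1170): to t=0 gives 523 → no gain ✓; to t=7 gives 1374 − 18×7 = 1248 → profitable ✗.
Moderate (own payoff 1374 − 60×7 = 954): to t=0 gives 523 → no gain ✓; to t=45 gives 1980 − 60×45 = -720 → no gain ✓.
Weak (own payoff 523): to t=7 gives 1374 − 105×7 = 639 → profitable ✗; to t=45 gives 1980 − 105×45 = -2745 → no gain ✓.
4 of the 6 constraints hold; not an equilibrium.

4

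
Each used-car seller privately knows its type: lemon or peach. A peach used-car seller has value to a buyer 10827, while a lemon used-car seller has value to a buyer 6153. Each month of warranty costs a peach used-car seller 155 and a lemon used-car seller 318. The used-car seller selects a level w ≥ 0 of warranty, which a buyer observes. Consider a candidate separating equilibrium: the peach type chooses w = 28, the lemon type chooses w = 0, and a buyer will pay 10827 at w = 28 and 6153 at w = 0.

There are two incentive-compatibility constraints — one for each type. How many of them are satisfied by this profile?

2

Peach type: signal → 10827 − 155 × 28 = 6487; deviate to 0 → 6153. IC holds (6487 ≥ 6153).
Lemon type: stay at 0 → 6153; mimic → 10827 − 318 × 28 = 1923. IC holds (6153 ≥ 1923).
2 of 2 constraints hold, so this is a separating equilibrium.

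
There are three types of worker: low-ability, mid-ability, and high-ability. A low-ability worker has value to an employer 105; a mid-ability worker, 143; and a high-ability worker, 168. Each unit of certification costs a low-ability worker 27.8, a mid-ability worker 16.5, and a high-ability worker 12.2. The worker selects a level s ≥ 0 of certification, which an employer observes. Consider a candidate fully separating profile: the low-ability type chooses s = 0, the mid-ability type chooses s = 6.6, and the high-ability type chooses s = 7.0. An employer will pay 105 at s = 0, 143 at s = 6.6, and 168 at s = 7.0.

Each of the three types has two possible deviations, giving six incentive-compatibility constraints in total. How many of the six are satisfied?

3

Low-ability (own payoff 105): to s=6.6 gives 143 − 27.8×6.6 = -40.48 → no gain ✓; to s=7.0 gives 168 − 27.8×7.0 = -26.6 → no gain ✓.
Mid-ability (own payoff 143 − 16.5×6.6 = 34.1): to s=0 gives 105 → profitable ✗; to s=7.0 gives 168 − 16.5×7.0 = 52.5 → profitable ✗.
High-ability (own payoff 168 − 12.2×7.0 = 82.6): to s=0 gives 105 → profitable ✗; to s=6.6 gives 143 − 12.2×6.6 = 62.48 → no gain ✓.
3 of the 6 constraints hold; not an equilibrium.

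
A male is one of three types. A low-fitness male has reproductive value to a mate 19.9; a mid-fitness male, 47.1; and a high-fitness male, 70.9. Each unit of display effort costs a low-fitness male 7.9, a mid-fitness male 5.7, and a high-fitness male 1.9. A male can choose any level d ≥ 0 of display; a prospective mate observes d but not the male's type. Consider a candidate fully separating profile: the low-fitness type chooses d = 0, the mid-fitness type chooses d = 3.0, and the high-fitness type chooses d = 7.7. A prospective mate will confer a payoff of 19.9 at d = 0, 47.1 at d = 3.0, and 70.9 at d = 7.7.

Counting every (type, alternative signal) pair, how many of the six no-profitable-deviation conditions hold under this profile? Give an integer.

5

Mid-fitness (own payoff 47.1 − 5.7×3.0 = 30): to d=0 gives 19.9 → no gain ✓; to d=7.7 gives 70.9 − 5.7×7.7 = 27.01 → no gain ✓.
Low-fitness (own payoff 19.9): to d=3.0 gives 47.1 − 7.9×3.0 = 23.4 → profitable ✗; to d=7.7 gives 70.9 − 7.9×7.7 = 10.07 → no gain ✓.
High-fitness (own payoff 70.9 − 1.9×7.7 = 56.27): to d=0 gives 19.9 → no gain ✓; to d=3.0 gives 47.1 − 1.9×3.0 = 41.4 → no gain ✓.
5 of the 6 constraints hold; not an equilibrium.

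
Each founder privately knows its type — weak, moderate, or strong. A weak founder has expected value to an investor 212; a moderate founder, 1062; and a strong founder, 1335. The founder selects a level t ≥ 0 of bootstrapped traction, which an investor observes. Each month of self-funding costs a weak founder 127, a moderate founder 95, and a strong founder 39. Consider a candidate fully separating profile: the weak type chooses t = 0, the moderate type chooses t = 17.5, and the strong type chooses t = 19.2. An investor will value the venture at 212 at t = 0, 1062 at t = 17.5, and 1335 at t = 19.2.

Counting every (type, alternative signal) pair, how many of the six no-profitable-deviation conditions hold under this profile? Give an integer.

4

Moderate (own payoff 1062 − 95×17.5 = -600.5): to t=0 gives 212 → profitable ✗; to t=19.2 gives 1335 − 95×19.2 = -489 → profitable ✗.
Strong (own payoff 1335 − 39×19.2 = 586.2): to t=0 gives 212 → no gain ✓; to t=17.5 gives 1062 − 39×17.5 = 379.5 → no gain ✓.
Weak (own payoff 212): to t=17.5 gives 1062 − 127×17.5 = -1160.5 → no gain ✓; to t=19.2 gives 1335 − 127×19.2 = -1103.4 → no gain ✓.
4 of the 6 constraints hold; not an equilibrium.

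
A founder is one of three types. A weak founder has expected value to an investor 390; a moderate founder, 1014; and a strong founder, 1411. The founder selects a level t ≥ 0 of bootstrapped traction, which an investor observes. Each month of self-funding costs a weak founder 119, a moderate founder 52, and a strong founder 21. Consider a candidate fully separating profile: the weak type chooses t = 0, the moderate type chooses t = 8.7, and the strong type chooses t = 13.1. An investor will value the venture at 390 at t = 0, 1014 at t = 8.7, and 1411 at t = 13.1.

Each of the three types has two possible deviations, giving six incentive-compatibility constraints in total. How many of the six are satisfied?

5

Moderate (own payoff 1014 − 52×8.7 = 561.6): to t=0 gives 390 → no gain ✓; to t=13.1 gives 1411 − 52×13.1 = 729.8 → profitable ✗.
Strong (own payoff 1411 − 21×13.1 = 1135.9): to t=0 gives 390 → no gain ✓; to t=8.7 gives 1014 − 21×8.7 = 831.3 → no gain ✓.
Weak (own payoff 390): to t=8.7 gives 1014 − 119×8.7 = -21.3 → no gain ✓; to t=13.1 gives 1411 − 119×13.1 = -147.9 → no gain ✓.
5 of the 6 constraints hold; not an equilibrium.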